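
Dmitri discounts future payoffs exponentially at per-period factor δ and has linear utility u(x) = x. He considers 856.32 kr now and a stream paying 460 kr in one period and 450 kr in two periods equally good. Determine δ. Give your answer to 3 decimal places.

δ ≈ 0.960

Present value of the stream is 460·δ + 450·δ². Indifference gives 460δ + 450δ² = 856.32.
That is, 450δ² + 460δ − 856.32 = 0, a quadratic in δ.
δ = (−460 + √(460² + 4·450·856.32)) / (2·450) = (−460 + √1752976.00) / 900 ≈ 0.960.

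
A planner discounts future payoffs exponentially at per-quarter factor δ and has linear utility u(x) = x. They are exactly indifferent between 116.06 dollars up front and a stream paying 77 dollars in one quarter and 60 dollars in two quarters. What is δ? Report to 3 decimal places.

Equating present values: 116.06 = 77δ + 60δ².
Rearranged: 60δ² + 77δ − 116.06 = 0.
The positive root is δ = [−77 + √(77² + 4·60·116.06)] / (2·60) = (−77 + 183.803)/120 ≈ 0.890.

δ ≈ 0.890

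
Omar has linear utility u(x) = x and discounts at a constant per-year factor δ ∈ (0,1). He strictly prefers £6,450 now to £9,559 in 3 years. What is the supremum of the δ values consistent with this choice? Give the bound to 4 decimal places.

δ < 0.8771

The preference means 6450 > δ^3·9559.
So δ^3 < 6450/9559 = 0.67476; taking the cube root of both positive sides preserves the inequality.
δ < (6450/9559)^(1/3) ≈ 0.8771.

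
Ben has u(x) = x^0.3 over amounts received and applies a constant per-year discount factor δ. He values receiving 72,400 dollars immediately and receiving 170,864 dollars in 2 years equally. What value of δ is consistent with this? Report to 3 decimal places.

δ ≈ 0.879

Indifference means u(72400) = δ^2 · u(170864), so δ^2 = u(72400)/u(170864).
Since u(x) = x^0.3, δ^2 = (72400/170864)^0.3 = 0.42373^0.3 = 0.77291.
Taking the square root: δ = 0.77291^(1/2) ≈ 0.879.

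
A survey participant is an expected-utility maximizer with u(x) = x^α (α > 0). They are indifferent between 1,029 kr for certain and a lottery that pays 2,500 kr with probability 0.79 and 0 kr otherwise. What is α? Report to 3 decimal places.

The lottery's expected utility is 0.79·u(2500) + 0.21·u(0) = 0.79·2500^α (since u(0) = 0 for α > 0).
Indifference: 1029^α = 0.79·2500^α, so (1029/2500)^α = 0.79.
Take logs: α = ln 0.79 / ln(1029/2500) ≈ 0.26554.

α ≈ 0.266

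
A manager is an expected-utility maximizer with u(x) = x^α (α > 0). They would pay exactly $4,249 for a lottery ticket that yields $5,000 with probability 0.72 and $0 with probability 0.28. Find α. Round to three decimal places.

α ≈ 2.018

EU(lottery) = 0.72·5000^α + 0.28·0 = 0.72·5000^α.
Equating: 4249^α = 0.72·5000^α, i.e. 0.8498^α = 0.72.
Take logs: α = ln 0.72 / ln(4249/5000) ≈ 2.01841.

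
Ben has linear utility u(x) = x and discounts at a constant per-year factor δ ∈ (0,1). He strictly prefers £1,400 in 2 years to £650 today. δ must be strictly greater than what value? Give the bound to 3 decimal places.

δ > 0.681

Under u(x) = x this choice says 650 < δ^2·1400.
So δ^2 > 650/1400 = 0.46429; taking the square root of both positive sides preserves the inequality.
δ > (650/1400)^(1/2) ≈ 0.681.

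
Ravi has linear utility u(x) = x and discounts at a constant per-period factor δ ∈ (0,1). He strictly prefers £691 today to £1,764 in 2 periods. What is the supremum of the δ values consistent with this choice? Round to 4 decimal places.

Comparing present values: 691 > δ^2·1764.
Dividing by 1764: δ^2 < 0.39172. Both sides are positive, so the square root keeps the direction.
δ < (691/1764)^(1/2) ≈ 0.6259.

δ < 0.6259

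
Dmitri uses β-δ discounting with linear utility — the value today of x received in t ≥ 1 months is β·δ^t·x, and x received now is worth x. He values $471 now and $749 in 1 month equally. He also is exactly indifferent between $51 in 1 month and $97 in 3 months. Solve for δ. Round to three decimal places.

From the later pair, β·δ^1·51 = β·δ^3·97; dividing through, δ^2 = 51/97 = 0.52577, so δ = 0.72510.

δ ≈ 0.725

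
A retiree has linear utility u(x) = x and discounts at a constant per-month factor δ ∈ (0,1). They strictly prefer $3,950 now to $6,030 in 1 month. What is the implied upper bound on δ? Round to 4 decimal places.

The preference means 3950 > δ·6030.
So δ < 3950/6030 = 0.65506.

δ < 0.6551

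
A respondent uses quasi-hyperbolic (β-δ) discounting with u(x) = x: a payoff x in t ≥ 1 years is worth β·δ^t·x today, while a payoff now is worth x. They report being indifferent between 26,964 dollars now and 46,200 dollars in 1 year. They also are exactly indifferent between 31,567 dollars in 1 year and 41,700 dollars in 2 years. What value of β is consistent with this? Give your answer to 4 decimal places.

From the later pair, β·δ^1·31567 = β·δ^2·41700; dividing through, δ = 31567/41700 = 0.75700.
The first indifference: 26964 = β·δ·46200, so β = 26964/(δ·46200) = 26964/(0.75700·46200) ≈ 0.7710.

β ≈ 0.7710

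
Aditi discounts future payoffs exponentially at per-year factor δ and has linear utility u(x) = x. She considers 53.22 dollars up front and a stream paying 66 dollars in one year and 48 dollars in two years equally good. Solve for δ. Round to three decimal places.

Present value of the stream is 66·δ + 48·δ². Indifference gives 66δ + 48δ² = 53.22.
So 48δ² + 66δ − 53.22 = 0.
The positive root is δ = [−66 + √(66² + 4·48·53.22)] / (2·48) = (−66 + 120.724)/96 ≈ 0.570.

δ ≈ 0.570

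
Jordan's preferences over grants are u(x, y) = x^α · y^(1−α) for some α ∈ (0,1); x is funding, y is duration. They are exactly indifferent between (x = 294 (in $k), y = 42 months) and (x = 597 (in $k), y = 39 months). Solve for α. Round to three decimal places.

The Cobb–Douglas utilities coincide, so 294^α·42^(1−α) = 597^α·39^(1−α).
Rearrange to (294/597)^α = (39/42)^(1−α) and take logs: α·-0.708337 = (1−α)·-0.074108.
So α/(1−α) = (-0.074108)/(-0.708337) = 0.104623, and α = 0.104623/1.104623 ≈ 0.095.

α ≈ 0.095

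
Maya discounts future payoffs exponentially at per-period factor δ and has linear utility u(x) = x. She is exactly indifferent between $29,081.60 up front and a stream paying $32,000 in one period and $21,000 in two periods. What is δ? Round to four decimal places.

The stream is worth 32000δ + 21000δ² today, so 32000δ + 21000δ² = 29081.60.
So 21000δ² + 32000δ − 29081.60 = 0.
δ = (−32000 + √(32000² + 4·21000·29081.60)) / (2·21000) = (−32000 + √3466854400.00) / 42000 ≈ 0.6400.

δ ≈ 0.6400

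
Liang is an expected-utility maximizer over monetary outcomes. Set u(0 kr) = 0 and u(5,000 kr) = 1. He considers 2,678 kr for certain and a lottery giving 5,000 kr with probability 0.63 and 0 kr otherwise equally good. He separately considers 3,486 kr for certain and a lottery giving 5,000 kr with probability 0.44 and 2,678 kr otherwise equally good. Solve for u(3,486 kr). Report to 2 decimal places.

0.79

The first gamble pins u(2,678 kr): it must equal 0.63·1 + 0.37·0 = 0.63.
The second indifference gives u(3,486 kr) = 0.44·u(5,000 kr) + 0.56·u(2,678 kr) = 0.44·1.00 + 0.56·0.63 = 0.7928.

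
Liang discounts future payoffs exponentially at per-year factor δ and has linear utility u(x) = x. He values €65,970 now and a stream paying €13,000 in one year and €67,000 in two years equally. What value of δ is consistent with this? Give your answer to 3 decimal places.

Present value of the stream is 13000·δ + 67000·δ². Indifference gives 13000δ + 67000δ² = 65970.
So 67000δ² + 13000δ − 65970 = 0.
The positive root is δ = [−13000 + √(13000² + 4·67000·65970)] / (2·67000) = (−13000 + 133600.000)/134000 ≈ 0.900.

δ ≈ 0.900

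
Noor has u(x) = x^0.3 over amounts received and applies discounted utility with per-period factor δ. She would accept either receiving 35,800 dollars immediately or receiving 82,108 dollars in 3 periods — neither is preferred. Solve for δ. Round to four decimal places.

δ ≈ 0.9203

Indifference means u(35800) = δ^3 · u(82108), so δ^3 = u(35800)/u(82108).
With u(x) = x^0.3: δ^3 = 35800^0.3/82108^0.3 = (35800/82108)^0.3 = 0.77956.
Taking the cube root: δ = 0.77956^(1/3) ≈ 0.9203.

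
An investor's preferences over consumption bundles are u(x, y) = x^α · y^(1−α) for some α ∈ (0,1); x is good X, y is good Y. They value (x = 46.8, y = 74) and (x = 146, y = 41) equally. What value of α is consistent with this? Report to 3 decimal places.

Indifference: 46.8^α · 74^(1−α) = 146^α · 41^(1−α).
Taking logs: α·ln 46.8 + (1−α)·ln 74 = α·ln 146 + (1−α)·ln 41, i.e. α·-1.137723 = (1−α)·-0.590493.
Thus α·(-1.728216) = -0.590493, so α = -0.590493/-1.728216 ≈ 0.342.

α ≈ 0.342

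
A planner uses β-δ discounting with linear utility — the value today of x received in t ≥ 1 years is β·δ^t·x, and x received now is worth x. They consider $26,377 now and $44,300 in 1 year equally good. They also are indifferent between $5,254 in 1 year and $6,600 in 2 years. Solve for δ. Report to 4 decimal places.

From the later pair, β·δ^1·5254 = β·δ^2·6600; dividing through, δ = 5254/6600 = 0.79606.

δ ≈ 0.7961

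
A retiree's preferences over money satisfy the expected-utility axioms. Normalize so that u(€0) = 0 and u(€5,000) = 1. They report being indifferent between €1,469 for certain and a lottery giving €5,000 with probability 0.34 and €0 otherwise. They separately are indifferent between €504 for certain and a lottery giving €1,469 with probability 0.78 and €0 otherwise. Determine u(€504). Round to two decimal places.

0.27

First, u(€1,469) = 0.34·u(€5,000) + 0.66·u(€0) = 0.34.
Chaining: u(€504) = 0.78·0.34 + 0.22·0.00 = 0.2652.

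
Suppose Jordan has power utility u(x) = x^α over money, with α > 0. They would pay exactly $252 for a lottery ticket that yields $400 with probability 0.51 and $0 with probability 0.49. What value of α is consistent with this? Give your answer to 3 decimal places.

α ≈ 1.457

EU(lottery) = 0.51·400^α + 0.49·0 = 0.51·400^α.
Equating: 252^α = 0.51·400^α, i.e. 0.6300^α = 0.51.
Take logs: α = ln 0.51 / ln(252/400) ≈ 1.45734.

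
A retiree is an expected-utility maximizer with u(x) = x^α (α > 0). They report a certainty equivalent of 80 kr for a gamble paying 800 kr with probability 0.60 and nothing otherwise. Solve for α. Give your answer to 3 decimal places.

EU(lottery) = 0.60·800^α + 0.40·0 = 0.60·800^α.
Equating: 80^α = 0.60·800^α, i.e. 0.1000^α = 0.60.
α = ln(0.60) / ln(80/800) = -0.510826/-2.302585 ≈ 0.222.

α ≈ 0.222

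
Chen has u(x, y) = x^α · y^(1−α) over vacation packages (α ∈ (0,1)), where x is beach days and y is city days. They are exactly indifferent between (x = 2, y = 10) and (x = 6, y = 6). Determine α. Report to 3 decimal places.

α ≈ 0.317

Set the two utilities equal: 2^α·10^(1−α) = 6^α·6^(1−α).
Taking logs: α·ln 2 + (1−α)·ln 10 = α·ln 6 + (1−α)·ln 6, i.e. α·-1.098612 = (1−α)·-0.510826.
With A = -1.098612 and B = -0.510826: α·A = (1−α)·B, so α = B/(A+B) = -0.510826/-1.609438 ≈ 0.317.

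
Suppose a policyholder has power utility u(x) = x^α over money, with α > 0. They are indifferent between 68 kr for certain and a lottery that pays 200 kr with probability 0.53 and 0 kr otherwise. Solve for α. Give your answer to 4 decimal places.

α ≈ 0.5885

The lottery's expected utility is 0.53·u(200) + 0.47·u(0) = 0.53·200^α (since u(0) = 0 for α > 0).
Setting u(68) equal to that: 68^α = 0.53·200^α ⇒ (68/200)^α = 0.53.
Take logs: α = ln 0.53 / ln(68/200) ≈ 0.588499.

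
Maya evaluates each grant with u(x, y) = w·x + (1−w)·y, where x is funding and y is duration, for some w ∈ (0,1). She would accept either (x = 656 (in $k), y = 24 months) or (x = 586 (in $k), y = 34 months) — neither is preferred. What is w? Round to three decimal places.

w = 0.125

Indifference: w·656 + (1−w)·24 = w·586 + (1−w)·34.
Rearranging, 70·w − 10·(1−w) = 0.
So w/(1−w) = 10/70 = 0.1429, giving w = 10/(70+10) = 0.125.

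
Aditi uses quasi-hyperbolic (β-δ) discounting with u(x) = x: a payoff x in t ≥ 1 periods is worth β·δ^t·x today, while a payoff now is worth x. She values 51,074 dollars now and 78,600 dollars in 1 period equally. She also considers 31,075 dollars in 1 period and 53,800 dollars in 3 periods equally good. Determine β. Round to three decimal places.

The second indifference involves only future payoffs, so β cancels: β·δ^1·31075 = β·δ^3·53800, giving δ^2 = 31075/53800 = 0.57760, so δ = 0.76000.
Substituting δ into 51074 = β·δ·78600: β = 51074/(59736.115) ≈ 0.855.

β ≈ 0.855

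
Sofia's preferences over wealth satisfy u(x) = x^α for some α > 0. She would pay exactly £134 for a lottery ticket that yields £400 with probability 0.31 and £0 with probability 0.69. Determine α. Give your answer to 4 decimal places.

Since u(0) = 0, the lottery's EU is 0.31·400^α.
Setting u(134) equal to that: 134^α = 0.31·400^α ⇒ (134/400)^α = 0.31.
α = ln(0.31) / ln(134/400) = -1.1711830/-1.0936247 ≈ 1.0709.

α ≈ 1.0709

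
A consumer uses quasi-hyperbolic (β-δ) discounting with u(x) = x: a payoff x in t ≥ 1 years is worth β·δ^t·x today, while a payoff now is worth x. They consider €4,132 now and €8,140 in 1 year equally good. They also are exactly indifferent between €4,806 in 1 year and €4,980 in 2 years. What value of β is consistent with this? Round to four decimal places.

β ≈ 0.5260

The second indifference involves only future payoffs, so β cancels: β·δ^1·4806 = β·δ^2·4980, giving δ = 4806/4980 = 0.96506.
Substituting δ into 4132 = β·δ·8140: β = 4132/(7855.590) ≈ 0.5260.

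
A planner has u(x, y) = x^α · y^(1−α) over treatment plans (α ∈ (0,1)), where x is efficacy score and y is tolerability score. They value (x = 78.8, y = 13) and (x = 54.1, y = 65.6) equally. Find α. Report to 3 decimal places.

α ≈ 0.811

The Cobb–Douglas utilities coincide, so 78.8^α·13^(1−α) = 54.1^α·65.6^(1−α).
Rearrange to (78.8/54.1)^α = (65.6/13)^(1−α) and take logs: α·0.376079 = (1−α)·1.618626.
With A = 0.376079 and B = 1.618626: α·A = (1−α)·B, so α = B/(A+B) = 1.618626/1.994705 ≈ 0.811.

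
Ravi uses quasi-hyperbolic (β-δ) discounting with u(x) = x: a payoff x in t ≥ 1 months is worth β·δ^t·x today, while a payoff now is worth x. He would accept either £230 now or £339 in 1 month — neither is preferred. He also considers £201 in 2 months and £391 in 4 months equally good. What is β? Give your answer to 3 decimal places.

β ≈ 0.946

Both payoffs in the second observation are in the future, so β drops out: δ^2·201 = δ^4·391 ⇒ δ^2 = 201/391 = 0.51407, so δ = 0.71698.
The first indifference: 230 = β·δ·339, so β = 230/(δ·339) = 230/(0.71698·339) ≈ 0.946.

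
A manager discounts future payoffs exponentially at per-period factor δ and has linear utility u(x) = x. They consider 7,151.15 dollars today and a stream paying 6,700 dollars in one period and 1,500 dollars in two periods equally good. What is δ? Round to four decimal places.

Present value of the stream is 6700·δ + 1500·δ². Indifference gives 6700δ + 1500δ² = 7151.15.
Rearranged: 1500δ² + 6700δ − 7151.15 = 0.
The positive root is δ = [−6700 + √(6700² + 4·1500·7151.15)] / (2·1500) = (−6700 + 9370.000)/3000 ≈ 0.8900.

δ ≈ 0.8900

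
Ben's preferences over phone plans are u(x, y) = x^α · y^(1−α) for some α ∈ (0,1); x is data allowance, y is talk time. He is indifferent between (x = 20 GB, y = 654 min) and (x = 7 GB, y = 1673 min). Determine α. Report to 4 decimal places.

Indifference: 20^α · 654^(1−α) = 7^α · 1673^(1−α).
(20/7)^α = (1673/654)^(1−α); take logs: α·ln(20/7) = (1−α)·ln(1673/654), i.e. α·1.0498221 = (1−α)·0.9392663.
So α/(1−α) = (0.9392663)/(1.0498221) = 0.8946909, and α = 0.8946909/1.8946909 ≈ 0.4722.

α ≈ 0.4722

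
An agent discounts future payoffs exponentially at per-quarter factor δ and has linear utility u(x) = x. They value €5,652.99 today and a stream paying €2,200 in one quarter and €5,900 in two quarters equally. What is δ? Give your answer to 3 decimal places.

The stream is worth 2200δ + 5900δ² today, so 2200δ + 5900δ² = 5652.99.
So 5900δ² + 2200δ − 5652.99 = 0.
The positive root is δ = [−2200 + √(2200² + 4·5900·5652.99)] / (2·5900) = (−2200 + 11758.000)/11800 ≈ 0.810.

δ ≈ 0.810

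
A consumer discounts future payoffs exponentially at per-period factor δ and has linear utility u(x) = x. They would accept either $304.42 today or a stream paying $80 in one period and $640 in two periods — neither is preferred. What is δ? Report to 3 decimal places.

Present value of the stream is 80·δ + 640·δ². Indifference gives 80δ + 640δ² = 304.42.
So 640δ² + 80δ − 304.42 = 0.
δ = (−80 + √(80² + 4·640·304.42)) / (2·640) = (−80 + √785715.20) / 1280 ≈ 0.630.

δ ≈ 0.630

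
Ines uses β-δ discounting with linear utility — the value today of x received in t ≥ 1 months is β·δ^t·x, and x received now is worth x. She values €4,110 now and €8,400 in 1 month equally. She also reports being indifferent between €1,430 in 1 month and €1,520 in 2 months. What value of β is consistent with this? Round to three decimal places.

β ≈ 0.520

The second indifference involves only future payoffs, so β cancels: β·δ^1·1430 = β·δ^2·1520, giving δ = 1430/1520 = 0.94079.
Now use the now-vs-future pair: 4110 = β·δ·8400 gives β = 4110/(0.94079·8400) ≈ 0.520.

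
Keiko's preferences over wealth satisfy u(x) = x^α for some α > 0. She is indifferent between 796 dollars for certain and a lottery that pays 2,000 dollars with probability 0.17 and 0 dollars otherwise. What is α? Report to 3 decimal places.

EU(lottery) = 0.17·2000^α + 0.83·0 = 0.17·2000^α.
Indifference: 796^α = 0.17·2000^α, so (796/2000)^α = 0.17.
Take logs: α = ln 0.17 / ln(796/2000) ≈ 1.92332.

α ≈ 1.923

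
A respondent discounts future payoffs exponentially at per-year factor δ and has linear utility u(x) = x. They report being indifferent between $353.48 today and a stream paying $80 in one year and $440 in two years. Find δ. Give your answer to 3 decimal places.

δ ≈ 0.810

The stream is worth 80δ + 440δ² today, so 80δ + 440δ² = 353.48.
So 440δ² + 80δ − 353.48 = 0.
The positive root is δ = [−80 + √(80² + 4·440·353.48)] / (2·440) = (−80 + 792.796)/880 ≈ 0.810.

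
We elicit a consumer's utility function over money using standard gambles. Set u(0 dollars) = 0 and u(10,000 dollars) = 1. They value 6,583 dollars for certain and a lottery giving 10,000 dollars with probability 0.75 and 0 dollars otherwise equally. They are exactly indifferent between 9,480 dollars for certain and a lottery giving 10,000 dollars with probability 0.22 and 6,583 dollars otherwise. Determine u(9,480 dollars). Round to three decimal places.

0.805

First, u(6,583 dollars) = 0.75·u(10,000 dollars) + 0.25·u(0 dollars) = 0.75.
Then u(9,480 dollars) = 0.22·u(10,000 dollars) + 0.78·u(6,583 dollars) = 0.22·1.00 + 0.78·0.75 = 0.8050.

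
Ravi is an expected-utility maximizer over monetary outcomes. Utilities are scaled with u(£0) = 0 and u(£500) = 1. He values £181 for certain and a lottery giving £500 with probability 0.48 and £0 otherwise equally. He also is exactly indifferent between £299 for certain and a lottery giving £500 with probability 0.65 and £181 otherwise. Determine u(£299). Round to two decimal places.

0.82

From the first indifference, u(£181) = 0.48·u(£500) + 0.52·u(£0) = 0.48·1 + 0.52·0 = 0.48.
Then u(£299) = 0.65·u(£500) + 0.35·u(£181) = 0.65·1.00 + 0.35·0.48 = 0.8180.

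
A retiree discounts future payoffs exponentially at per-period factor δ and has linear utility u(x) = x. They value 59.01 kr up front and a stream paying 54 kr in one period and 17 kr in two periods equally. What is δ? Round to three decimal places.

δ ≈ 0.860

Equating present values: 59.01 = 54δ + 17δ².
That is, 17δ² + 54δ − 59.01 = 0, a quadratic in δ.
By the quadratic formula (taking the positive root), δ = (−54 + √6928.68) / 34 ≈ 0.860.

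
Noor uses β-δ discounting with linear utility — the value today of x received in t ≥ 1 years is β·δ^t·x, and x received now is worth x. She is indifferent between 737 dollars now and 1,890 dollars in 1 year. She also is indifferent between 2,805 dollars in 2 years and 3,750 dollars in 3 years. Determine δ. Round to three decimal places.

From the later pair, β·δ^2·2805 = β·δ^3·3750; dividing through, δ = 2805/3750 = 0.74800.

δ ≈ 0.748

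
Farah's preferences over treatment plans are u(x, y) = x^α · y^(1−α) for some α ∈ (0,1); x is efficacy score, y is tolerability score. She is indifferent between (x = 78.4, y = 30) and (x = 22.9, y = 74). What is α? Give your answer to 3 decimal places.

The Cobb–Douglas utilities coincide, so 78.4^α·30^(1−α) = 22.9^α·74^(1−α).
Rearrange to (78.4/22.9)^α = (74/30)^(1−α) and take logs: α·1.230687 = (1−α)·0.902868.
Thus α·(2.133555) = 0.902868, so α = 0.902868/2.133555 ≈ 0.423.

α ≈ 0.423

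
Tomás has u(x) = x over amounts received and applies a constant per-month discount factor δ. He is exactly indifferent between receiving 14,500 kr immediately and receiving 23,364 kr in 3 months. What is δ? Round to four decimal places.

Indifference means u(14500) = δ^3 · u(23364), so δ^3 = u(14500)/u(23364).
With u(x) = x: δ^3 = 14500/23364 = 0.62061.
Taking the cube root: δ = 0.62061^(1/3) ≈ 0.8530.

δ ≈ 0.8530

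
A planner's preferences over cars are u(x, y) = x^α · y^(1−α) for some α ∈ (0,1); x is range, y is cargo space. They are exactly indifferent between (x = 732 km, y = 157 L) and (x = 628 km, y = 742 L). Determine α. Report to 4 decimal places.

α ≈ 0.9102

The Cobb–Douglas utilities coincide, so 732^α·157^(1−α) = 628^α·742^(1−α).
(732/628)^α = (742/157)^(1−α); take logs: α·ln(732/628) = (1−α)·ln(742/157), i.e. α·0.1532403 = (1−α)·1.5531034.
So α/(1−α) = (1.5531034)/(0.1532403) = 10.1350846, and α = 10.1350846/11.1350846 ≈ 0.9102.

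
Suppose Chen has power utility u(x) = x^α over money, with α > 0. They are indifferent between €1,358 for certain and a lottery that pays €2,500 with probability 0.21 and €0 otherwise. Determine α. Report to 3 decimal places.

EU(lottery) = 0.21·2500^α + 0.79·0 = 0.21·2500^α.
Indifference: 1358^α = 0.21·2500^α, so (1358/2500)^α = 0.21.
Take logs: α = ln 0.21 / ln(1358/2500) ≈ 2.55727.

α ≈ 2.557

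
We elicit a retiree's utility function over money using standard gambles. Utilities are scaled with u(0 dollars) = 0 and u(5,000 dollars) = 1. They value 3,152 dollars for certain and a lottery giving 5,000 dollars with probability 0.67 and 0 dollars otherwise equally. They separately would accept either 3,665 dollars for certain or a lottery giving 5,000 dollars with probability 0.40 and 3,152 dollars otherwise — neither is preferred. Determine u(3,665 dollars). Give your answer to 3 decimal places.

The first gamble pins u(3,152 dollars): it must equal 0.67·1 + 0.33·0 = 0.67.
Then u(3,665 dollars) = 0.40·u(5,000 dollars) + 0.60·u(3,152 dollars) = 0.40·1.00 + 0.60·0.67 = 0.8020.

0.802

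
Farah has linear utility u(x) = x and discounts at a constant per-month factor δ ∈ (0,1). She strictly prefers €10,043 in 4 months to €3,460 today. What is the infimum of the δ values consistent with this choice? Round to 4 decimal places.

The preference means 3460 < δ^4·10043.
Hence δ^4 > 3460/10043 = 0.34452, and x ↦ x^(1/4) is increasing on (0,∞).
δ > 0.34452^(1/4) = 0.7661.

δ > 0.7661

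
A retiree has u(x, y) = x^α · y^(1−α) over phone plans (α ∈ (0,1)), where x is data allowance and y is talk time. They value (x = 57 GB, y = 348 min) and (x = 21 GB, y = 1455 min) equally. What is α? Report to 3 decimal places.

α ≈ 0.589

Set the two utilities equal: 57^α·348^(1−α) = 21^α·1455^(1−α).
Taking logs: α·ln 57 + (1−α)·ln 348 = α·ln 21 + (1−α)·ln 1455, i.e. α·0.998529 = (1−α)·1.430559.
So α/(1−α) = (1.430559)/(0.998529) = 1.432666, and α = 1.432666/2.432666 ≈ 0.589.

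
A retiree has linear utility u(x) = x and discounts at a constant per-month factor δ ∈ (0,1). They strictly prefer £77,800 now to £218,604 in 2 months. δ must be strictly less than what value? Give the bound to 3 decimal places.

Comparing present values: 77800 > δ^2·218604.
So δ^2 < 77800/218604 = 0.35589; taking the square root of both positive sides preserves the inequality.
δ < (77800/218604)^(1/2) ≈ 0.597.

δ < 0.597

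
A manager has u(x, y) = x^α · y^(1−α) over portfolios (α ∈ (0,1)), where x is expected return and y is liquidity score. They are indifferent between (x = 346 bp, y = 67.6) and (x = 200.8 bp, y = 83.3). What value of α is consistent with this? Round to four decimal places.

α ≈ 0.2774

Set the two utilities equal: 346^α·67.6^(1−α) = 200.8^α·83.3^(1−α).
(346/200.8)^α = (83.3/67.6)^(1−α); take logs: α·ln(346/200.8) = (1−α)·ln(83.3/67.6), i.e. α·0.5441294 = (1−α)·0.2088406.
With A = 0.5441294 and B = 0.2088406: α·A = (1−α)·B, so α = B/(A+B) = 0.2088406/0.7529700 ≈ 0.2774.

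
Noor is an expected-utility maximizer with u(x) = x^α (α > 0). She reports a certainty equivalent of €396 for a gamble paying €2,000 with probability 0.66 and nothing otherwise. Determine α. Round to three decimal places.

EU(lottery) = 0.66·2000^α + 0.34·0 = 0.66·2000^α.
Equating: 396^α = 0.66·2000^α, i.e. 0.1980^α = 0.66.
α = ln(0.66) / ln(396/2000) = -0.415515/-1.619488 ≈ 0.257.

α ≈ 0.257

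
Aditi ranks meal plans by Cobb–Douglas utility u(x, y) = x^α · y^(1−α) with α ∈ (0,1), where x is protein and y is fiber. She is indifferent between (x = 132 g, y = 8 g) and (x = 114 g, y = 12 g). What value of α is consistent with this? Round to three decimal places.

Set the two utilities equal: 132^α·8^(1−α) = 114^α·12^(1−α).
(132/114)^α = (12/8)^(1−α); take logs: α·ln(132/114) = (1−α)·ln(12/8), i.e. α·0.146603 = (1−α)·0.405465.
With A = 0.146603 and B = 0.405465: α·A = (1−α)·B, so α = B/(A+B) = 0.405465/0.552068 ≈ 0.734.

α ≈ 0.734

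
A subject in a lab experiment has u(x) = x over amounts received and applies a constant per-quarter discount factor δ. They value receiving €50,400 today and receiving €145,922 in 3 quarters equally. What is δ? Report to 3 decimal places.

δ ≈ 0.702

The payoff in 3 quarters is discounted by δ^3, so u(50400) = δ^3·u(145922) and δ^3 = u(50400)/u(145922).
With u(x) = x: δ^3 = 50400/145922 = 0.34539.
So δ = 0.34539^(1/3) ≈ 0.702.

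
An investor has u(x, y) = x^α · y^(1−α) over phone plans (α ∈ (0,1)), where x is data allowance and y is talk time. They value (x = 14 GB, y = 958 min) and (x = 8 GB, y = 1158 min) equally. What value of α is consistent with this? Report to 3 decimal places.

α ≈ 0.253

The Cobb–Douglas utilities coincide, so 14^α·958^(1−α) = 8^α·1158^(1−α).
Rearrange to (14/8)^α = (1158/958)^(1−α) and take logs: α·0.559616 = (1−α)·0.189602.
With A = 0.559616 and B = 0.189602: α·A = (1−α)·B, so α = B/(A+B) = 0.189602/0.749218 ≈ 0.253.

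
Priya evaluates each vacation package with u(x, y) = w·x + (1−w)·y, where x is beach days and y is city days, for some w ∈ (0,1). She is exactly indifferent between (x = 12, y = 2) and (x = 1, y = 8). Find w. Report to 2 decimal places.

u(12,2) = u(1,8) means w·12 + (1−w)·2 = w·1 + (1−w)·8.
Collecting terms: w·11 = (1−w)·6.
So w/(1−w) = 6/11 = 0.5455, giving w = 6/(11+6) = 0.35.

w = 0.35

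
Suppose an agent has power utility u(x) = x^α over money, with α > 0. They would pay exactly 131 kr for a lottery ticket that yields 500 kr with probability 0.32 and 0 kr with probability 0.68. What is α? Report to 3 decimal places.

The lottery's expected utility is 0.32·u(500) + 0.68·u(0) = 0.32·500^α (since u(0) = 0 for α > 0).
Setting u(131) equal to that: 131^α = 0.32·500^α ⇒ (131/500)^α = 0.32.
α = ln(0.32) / ln(131/500) = -1.139434/-1.339411 ≈ 0.851.

α ≈ 0.851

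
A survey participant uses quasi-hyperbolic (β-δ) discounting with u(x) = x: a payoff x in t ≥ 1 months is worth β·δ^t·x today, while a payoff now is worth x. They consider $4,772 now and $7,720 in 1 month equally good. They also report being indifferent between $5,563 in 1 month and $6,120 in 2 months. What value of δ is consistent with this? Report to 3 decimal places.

δ ≈ 0.909

The second indifference involves only future payoffs, so β cancels: β·δ^1·5563 = β·δ^2·6120, giving δ = 5563/6120 = 0.90899.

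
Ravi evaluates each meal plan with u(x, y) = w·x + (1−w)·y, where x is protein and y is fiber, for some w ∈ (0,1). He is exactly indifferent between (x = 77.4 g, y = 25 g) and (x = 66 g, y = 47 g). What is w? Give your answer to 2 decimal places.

Equating utilities: w·77.4 + (1−w)·25 = w·66 + (1−w)·47.
Collecting terms: w·11.4 = (1−w)·22.
So w/(1−w) = 22/11.4 = 1.9298, giving w = 22/(11.4+22) = 0.66.

w = 0.66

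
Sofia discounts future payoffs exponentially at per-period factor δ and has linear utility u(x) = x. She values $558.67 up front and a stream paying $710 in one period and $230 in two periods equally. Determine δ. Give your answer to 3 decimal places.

δ ≈ 0.650

The stream is worth 710δ + 230δ² today, so 710δ + 230δ² = 558.67.
So 230δ² + 710δ − 558.67 = 0.
By the quadratic formula (taking the positive root), δ = (−710 + √1018076.40) / 460 ≈ 0.650.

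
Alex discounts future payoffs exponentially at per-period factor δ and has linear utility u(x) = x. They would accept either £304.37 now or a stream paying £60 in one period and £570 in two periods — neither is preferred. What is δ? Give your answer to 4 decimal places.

δ ≈ 0.6800

Equating present values: 304.37 = 60δ + 570δ².
So 570δ² + 60δ − 304.37 = 0.
The positive root is δ = [−60 + √(60² + 4·570·304.37)] / (2·570) = (−60 + 835.203)/1140 ≈ 0.6800.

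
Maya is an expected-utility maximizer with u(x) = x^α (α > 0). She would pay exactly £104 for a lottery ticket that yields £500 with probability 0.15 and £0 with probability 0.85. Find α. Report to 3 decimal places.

The lottery's expected utility is 0.15·u(500) + 0.85·u(0) = 0.15·500^α (since u(0) = 0 for α > 0).
Equating: 104^α = 0.15·500^α, i.e. 0.2080^α = 0.15.
Taking logs: α·ln(104/500) = ln(0.15), so α = -1.897120 / -1.570217 ≈ 1.208.

α ≈ 1.208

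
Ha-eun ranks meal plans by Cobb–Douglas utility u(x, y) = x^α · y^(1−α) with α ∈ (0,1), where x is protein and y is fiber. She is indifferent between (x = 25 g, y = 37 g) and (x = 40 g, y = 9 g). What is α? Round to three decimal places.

The Cobb–Douglas utilities coincide, so 25^α·37^(1−α) = 40^α·9^(1−α).
Taking logs: α·ln 25 + (1−α)·ln 37 = α·ln 40 + (1−α)·ln 9, i.e. α·-0.470004 = (1−α)·-1.413693.
With A = -0.470004 and B = -1.413693: α·A = (1−α)·B, so α = B/(A+B) = -1.413693/-1.883697 ≈ 0.750.

α ≈ 0.750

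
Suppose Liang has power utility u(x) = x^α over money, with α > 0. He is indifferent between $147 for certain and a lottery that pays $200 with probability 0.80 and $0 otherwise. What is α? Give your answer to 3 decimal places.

α ≈ 0.725

Since u(0) = 0, the lottery's EU is 0.80·200^α.
Setting u(147) equal to that: 147^α = 0.80·200^α ⇒ (147/200)^α = 0.80.
Take logs: α = ln 0.80 / ln(147/200) ≈ 0.72476.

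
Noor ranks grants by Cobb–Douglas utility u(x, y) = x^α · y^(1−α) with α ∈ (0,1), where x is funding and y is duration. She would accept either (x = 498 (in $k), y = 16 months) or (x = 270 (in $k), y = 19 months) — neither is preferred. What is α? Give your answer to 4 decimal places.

The Cobb–Douglas utilities coincide, so 498^α·16^(1−α) = 270^α·19^(1−α).
Taking logs: α·ln 498 + (1−α)·ln 16 = α·ln 270 + (1−α)·ln 19, i.e. α·0.6121781 = (1−α)·0.1718503.
Thus α·(0.7840284) = 0.1718503, so α = 0.1718503/0.7840284 ≈ 0.2192.

α ≈ 0.2192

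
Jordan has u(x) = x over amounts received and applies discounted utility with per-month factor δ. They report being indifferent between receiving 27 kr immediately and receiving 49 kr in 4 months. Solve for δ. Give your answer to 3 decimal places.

Equating discounted utilities: u(27) = δ^4·u(49) ⇒ δ^4 = u(27)/u(49).
With u(x) = x: δ^4 = 27/49 = 0.55102.
Taking the 4th root: δ = 0.55102^(1/4) ≈ 0.862.

δ ≈ 0.862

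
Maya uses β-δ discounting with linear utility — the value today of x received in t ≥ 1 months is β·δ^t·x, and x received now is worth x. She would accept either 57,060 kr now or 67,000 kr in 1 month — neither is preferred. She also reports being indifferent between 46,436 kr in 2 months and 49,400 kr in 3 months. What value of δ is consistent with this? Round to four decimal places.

Both payoffs in the second observation are in the future, so β drops out: δ^2·46436 = δ^3·49400 ⇒ δ = 46436/49400 = 0.94000.

δ ≈ 0.9400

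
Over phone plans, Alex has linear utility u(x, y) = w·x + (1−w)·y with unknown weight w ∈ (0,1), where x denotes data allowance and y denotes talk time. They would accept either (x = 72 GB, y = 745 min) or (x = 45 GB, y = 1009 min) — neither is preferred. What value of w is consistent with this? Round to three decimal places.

w = 0.907

Equating utilities: w·72 + (1−w)·745 = w·45 + (1−w)·1009.
Collecting terms: w·27 = (1−w)·264.
The marginal rate of substitution is 264/27, so w = 264/(27+264) = 0.907.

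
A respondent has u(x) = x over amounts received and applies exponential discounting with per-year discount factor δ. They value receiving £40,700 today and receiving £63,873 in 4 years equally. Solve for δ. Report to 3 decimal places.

δ ≈ 0.893

Equating discounted utilities: u(40700) = δ^4·u(63873) ⇒ δ^4 = u(40700)/u(63873).
With u(x) = x: δ^4 = 40700/63873 = 0.63720.
Hence δ = (0.63720)^(1/4) = 0.89345.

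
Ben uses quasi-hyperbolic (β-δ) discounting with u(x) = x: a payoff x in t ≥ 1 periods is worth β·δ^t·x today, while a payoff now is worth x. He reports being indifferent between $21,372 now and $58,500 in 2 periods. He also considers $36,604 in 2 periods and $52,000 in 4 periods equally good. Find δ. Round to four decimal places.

Both payoffs in the second observation are in the future, so β drops out: δ^2·36604 = δ^4·52000 ⇒ δ^2 = 36604/52000 = 0.70392, so δ = 0.83900.

δ ≈ 0.8390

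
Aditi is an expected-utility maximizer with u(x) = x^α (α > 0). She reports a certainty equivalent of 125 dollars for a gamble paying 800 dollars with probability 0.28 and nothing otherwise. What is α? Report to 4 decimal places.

α ≈ 0.6858

The lottery's expected utility is 0.28·u(800) + 0.72·u(0) = 0.28·800^α (since u(0) = 0 for α > 0).
Setting u(125) equal to that: 125^α = 0.28·800^α ⇒ (125/800)^α = 0.28.
α = ln(0.28) / ln(125/800) = -1.2729657/-1.8562980 ≈ 0.6858.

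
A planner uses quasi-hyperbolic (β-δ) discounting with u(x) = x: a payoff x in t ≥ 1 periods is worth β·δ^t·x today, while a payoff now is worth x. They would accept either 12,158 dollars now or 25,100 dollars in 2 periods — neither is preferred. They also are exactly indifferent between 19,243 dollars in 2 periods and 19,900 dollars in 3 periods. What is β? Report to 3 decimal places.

Both payoffs in the second observation are in the future, so β drops out: δ^2·19243 = δ^3·19900 ⇒ δ = 19243/19900 = 0.96698.
The first indifference: 12158 = β·δ^2·25100, so β = 12158/(δ^2·25100) = 12158/(0.93506·25100) ≈ 0.518.

β ≈ 0.518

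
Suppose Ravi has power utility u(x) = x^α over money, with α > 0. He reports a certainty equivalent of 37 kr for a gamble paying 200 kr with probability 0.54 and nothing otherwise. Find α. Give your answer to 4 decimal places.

α ≈ 0.3652

EU(lottery) = 0.54·200^α + 0.46·0 = 0.54·200^α.
Indifference: 37^α = 0.54·200^α, so (37/200)^α = 0.54.
Take logs: α = ln 0.54 / ln(37/200) ≈ 0.365169.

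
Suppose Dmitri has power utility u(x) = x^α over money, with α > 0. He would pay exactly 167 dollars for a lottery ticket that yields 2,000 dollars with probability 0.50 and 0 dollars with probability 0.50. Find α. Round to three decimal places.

α ≈ 0.279

The lottery's expected utility is 0.50·u(2000) + 0.50·u(0) = 0.50·2000^α (since u(0) = 0 for α > 0).
Equating: 167^α = 0.50·2000^α, i.e. 0.0835^α = 0.50.
Taking logs: α·ln(167/2000) = ln(0.50), so α = -0.693147 / -2.482909 ≈ 0.279.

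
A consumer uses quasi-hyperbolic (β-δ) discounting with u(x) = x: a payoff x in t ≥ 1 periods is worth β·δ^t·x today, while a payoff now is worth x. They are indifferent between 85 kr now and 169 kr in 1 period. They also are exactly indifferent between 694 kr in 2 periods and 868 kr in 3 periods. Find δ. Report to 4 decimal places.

From the later pair, β·δ^2·694 = β·δ^3·868; dividing through, δ = 694/868 = 0.79954.

δ ≈ 0.7995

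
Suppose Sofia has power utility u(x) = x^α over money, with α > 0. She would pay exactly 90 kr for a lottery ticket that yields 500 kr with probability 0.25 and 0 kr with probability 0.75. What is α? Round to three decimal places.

EU(lottery) = 0.25·500^α + 0.75·0 = 0.25·500^α.
Equating: 90^α = 0.25·500^α, i.e. 0.1800^α = 0.25.
Take logs: α = ln 0.25 / ln(90/500) ≈ 0.80843.

α ≈ 0.808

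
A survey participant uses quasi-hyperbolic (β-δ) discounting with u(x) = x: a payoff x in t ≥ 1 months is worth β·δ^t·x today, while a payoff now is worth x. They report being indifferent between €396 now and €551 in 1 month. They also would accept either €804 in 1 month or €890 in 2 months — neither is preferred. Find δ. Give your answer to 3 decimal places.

The second indifference involves only future payoffs, so β cancels: β·δ^1·804 = β·δ^2·890, giving δ = 804/890 = 0.90337.

δ ≈ 0.903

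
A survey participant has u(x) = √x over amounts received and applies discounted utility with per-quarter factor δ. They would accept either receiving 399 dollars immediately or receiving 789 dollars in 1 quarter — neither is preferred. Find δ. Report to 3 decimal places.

δ ≈ 0.711

Indifference means u(399) = δ · u(789), so δ = u(399)/u(789).
With u(x) = √x: δ = √399/√789 = √(399/789) = 0.71113.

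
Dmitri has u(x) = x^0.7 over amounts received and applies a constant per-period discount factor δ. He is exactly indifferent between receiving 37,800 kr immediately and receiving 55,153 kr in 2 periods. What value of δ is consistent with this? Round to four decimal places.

Equating discounted utilities: u(37800) = δ^2·u(55153) ⇒ δ^2 = u(37800)/u(55153).
With u(x) = x^0.7: δ^2 = 37800^0.7/55153^0.7 = (37800/55153)^0.7 = 0.76762.
So δ = 0.76762^(1/2) ≈ 0.8761.

δ ≈ 0.8761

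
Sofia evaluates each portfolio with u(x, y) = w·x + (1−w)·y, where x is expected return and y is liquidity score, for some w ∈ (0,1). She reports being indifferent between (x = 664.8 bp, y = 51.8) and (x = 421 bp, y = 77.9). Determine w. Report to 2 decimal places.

Equating utilities: w·664.8 + (1−w)·51.8 = w·421 + (1−w)·77.9.
Rearranging, 243.8·w − 26.1·(1−w) = 0.
The marginal rate of substitution is 26.1/243.8, so w = 26.1/(243.8+26.1) = 0.10.

w = 0.10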